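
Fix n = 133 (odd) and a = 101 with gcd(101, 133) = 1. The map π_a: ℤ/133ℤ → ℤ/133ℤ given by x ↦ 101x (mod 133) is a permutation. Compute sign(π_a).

Orbit of 131 under x↦101x: [131, 64, 80, 100, 125, 123, 54]… (length divides ord_133(101)).
Cycle type of π: 18×6 + 9×2 + 6 + 1; total 10 cycles.
133 − 10 = 123 transpositions; sign(π) = (−1)^123 = -1.
The Jacobi symbol (101|133) = -1 (Zolotarev) agrees.

-1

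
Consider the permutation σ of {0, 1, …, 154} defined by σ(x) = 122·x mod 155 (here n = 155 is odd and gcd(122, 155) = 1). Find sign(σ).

Trace 64: π^k(64) = [64, 58, 101, 77, 94, 153, 66] for k=0..6.
Cycle lengths of π_122 on ℤ/155ℤ: [20, 20, 20, 20, 20, 20, 10, 10, 10, 4, 1]; 11 cycles in total.
With 11 cycles on 155 points, sign = (−1)^{155−11} = +1.

+1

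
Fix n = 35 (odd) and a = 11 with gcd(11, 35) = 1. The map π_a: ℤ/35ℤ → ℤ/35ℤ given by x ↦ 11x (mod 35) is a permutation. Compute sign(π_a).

+1

Orbit of 1 under x↦11x: [1, 11, 16]… (length divides ord_35(11)).
π_11 has 15 disjoint cycles with lengths [3, 3, 3, 3, 3, 3, 3, 3, 3, 3, 1, 1, 1, 1, 1] on {0,…,34}.
Σ(ℓ_i−1) = 35−15 = 20; sign = (−1)^20 = +1.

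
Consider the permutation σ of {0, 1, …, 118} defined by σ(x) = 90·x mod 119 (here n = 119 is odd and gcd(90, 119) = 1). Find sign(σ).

Orbit of 8 under x↦90x: [8, 6, 64, 48, 36, 27, 50]… (length divides ord_119(90)).
Cycle lengths of π_90 on ℤ/119ℤ: [16, 16, 16, 16, 16, 16, 16, 2, 2, 2, 1]; 11 cycles in total.
Σ(ℓ_i−1) = 119−11 = 108; sign = (−1)^108 = +1.
Zolotarev: (90|119) = +1, matching the cycle-count sign.

+1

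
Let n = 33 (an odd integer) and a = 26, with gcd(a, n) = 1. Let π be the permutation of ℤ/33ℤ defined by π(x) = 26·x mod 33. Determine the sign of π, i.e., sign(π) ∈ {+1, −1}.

Orbit of 16 under x↦26x: [16, 20, 25, 23, 4, 5, 31]… (length divides ord_33(26)).
π_26 has 6 disjoint cycles with lengths [10, 10, 5, 5, 2, 1] on {0,…,32}.
n − c = 33 − 6 = 27; sign = (−1)^27 = -1.
The Jacobi symbol (26|33) = -1 (Zolotarev) agrees.

-1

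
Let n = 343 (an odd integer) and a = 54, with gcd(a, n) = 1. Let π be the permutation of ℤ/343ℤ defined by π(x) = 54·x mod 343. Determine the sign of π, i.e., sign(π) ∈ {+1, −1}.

-1

Orbit of 255 under x↦54x: [255, 50, 299, 25, 321, 184, 332]… (length divides ord_343(54)).
π_54 has 4 disjoint cycles with lengths [294, 42, 6, 1] on {0,…,342}.
343 − 4 = 339 transpositions; sign(π) = (−1)^339 = -1.
Check: (54/343) = -1 by Zolotarev.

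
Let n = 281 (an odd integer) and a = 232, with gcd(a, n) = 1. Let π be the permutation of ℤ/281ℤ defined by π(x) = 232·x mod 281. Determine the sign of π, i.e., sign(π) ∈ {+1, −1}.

+1

Trace 1: π^k(1) = [1, 232, 153, 90, 86] for k=0..4.
Cycle lengths of π_232 on ℤ/281ℤ: [5, 5, 5, 5, 5, 5, 5, 5, 5, 5, 5, 5, 5, 5, 5, 5, 5, 5, 5, 5, 5, 5, 5, 5, 5, 5, 5, 5, 5, 5, 5, 5, 5, 5, 5, 5, 5, 5, 5, 5, 5, 5, 5, 5, 5, 5, 5, 5, 5, 5, 5, 5, 5, 5, 5, 5, 1]; 57 cycles in total.
Σ(ℓ_i−1) = 281−57 = 224; sign = (−1)^224 = +1.
(232|281)_J = +1 (Zolotarev's lemma cross-check).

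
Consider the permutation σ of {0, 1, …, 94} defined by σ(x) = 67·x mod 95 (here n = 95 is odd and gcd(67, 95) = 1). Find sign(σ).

+1

Orbit of 81 under x↦67x: [81, 12, 44, 3, 11, 72, 74]… (length divides ord_95(67)).
π_67 has 5 disjoint cycles with lengths [36, 36, 18, 4, 1] on {0,…,94}.
5 cycles on 95: each ℓ→(−1)^(ℓ−1), product (−1)^90 = +1.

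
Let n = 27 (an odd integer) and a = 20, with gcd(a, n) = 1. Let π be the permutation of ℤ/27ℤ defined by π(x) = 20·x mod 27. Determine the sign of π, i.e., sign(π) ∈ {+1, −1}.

-1

Trace 2: π^k(2) = [2, 13, 17, 16, 23, 1, 20] for k=0..6.
Decompose π into cycles: lengths [18, 6, 2, 1] (4 cycles, including the fixed point 0).
27 − 4 = 23 transpositions; sign(π) = (−1)^23 = -1.
Check: (20/27) = -1 by Zolotarev.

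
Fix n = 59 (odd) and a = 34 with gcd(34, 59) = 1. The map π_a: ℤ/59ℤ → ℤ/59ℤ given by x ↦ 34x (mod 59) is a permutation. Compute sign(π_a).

-1

Orbit of 16 under x↦34x: [16, 13, 29, 42, 12, 54, 7]… (length divides ord_59(34)).
The orbit structure of x ↦ 34x mod 59: 2 orbits of sizes [58, 1].
59 − 2 = 57 transpositions; sign(π) = (−1)^57 = -1.
Check: (34/59) = -1 by Zolotarev.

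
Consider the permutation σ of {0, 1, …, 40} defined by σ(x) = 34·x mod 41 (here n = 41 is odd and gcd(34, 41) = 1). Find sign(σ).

Orbit of 26 under x↦34x: [26, 23, 3, 20, 24, 37, 28]… (length divides ord_41(34)).
Decompose π into cycles: lengths [40, 1] (2 cycles, including the fixed point 0).
Σ(ℓ_i−1) = 41−2 = 39; sign = (−1)^39 = -1.
Check: (34/41) = -1 by Zolotarev.

-1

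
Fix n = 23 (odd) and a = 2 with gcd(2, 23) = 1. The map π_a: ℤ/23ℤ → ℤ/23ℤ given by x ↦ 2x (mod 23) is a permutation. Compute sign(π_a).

Trace 4: π^k(4) = [4, 8, 16, 9, 18, 13, 3] for k=0..6.
Cycle lengths of π_2 on ℤ/23ℤ: [11, 11, 1]; 3 cycles in total.
Σ(ℓ_i−1) = 23−3 = 20; sign = (−1)^20 = +1.

+1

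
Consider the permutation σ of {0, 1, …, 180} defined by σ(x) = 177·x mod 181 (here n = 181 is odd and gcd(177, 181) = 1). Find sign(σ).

+1

Trace 102: π^k(102) = [102, 135, 3, 169, 48, 170, 44] for k=0..6.
Cycle type of π: 45×4 + 1; total 5 cycles.
5 cycles on 181: each ℓ→(−1)^(ℓ−1), product (−1)^176 = +1.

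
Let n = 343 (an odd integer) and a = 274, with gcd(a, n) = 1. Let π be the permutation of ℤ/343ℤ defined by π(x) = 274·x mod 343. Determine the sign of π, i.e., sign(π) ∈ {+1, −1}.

Trace 106: π^k(106) = [106, 232, 113, 92, 169, 1, 274] for k=0..6.
Cycle type of π: 49×6 + 7×6 + 1×7; total 19 cycles.
19 cycles on 343: each ℓ→(−1)^(ℓ−1), product (−1)^324 = +1.
Zolotarev: (274|343) = +1, matching the cycle-count sign.

+1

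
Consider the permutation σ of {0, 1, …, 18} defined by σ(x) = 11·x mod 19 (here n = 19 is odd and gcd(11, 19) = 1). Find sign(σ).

+1

Start at x=11: 11 → 7 → 1 → 11 (one orbit).
Cycle lengths of π_11 on ℤ/19ℤ: [3, 3, 3, 3, 3, 3, 1]; 7 cycles in total.
With 7 cycles on 19 points, sign = (−1)^{19−7} = +1.
Check: (11/19) = +1 by Zolotarev.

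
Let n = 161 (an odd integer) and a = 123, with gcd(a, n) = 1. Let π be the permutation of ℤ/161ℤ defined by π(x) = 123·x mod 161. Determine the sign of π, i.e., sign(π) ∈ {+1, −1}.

Orbit of 95 under x↦123x: [95, 93, 8, 18, 121, 71, 39]… (length divides ord_161(123)).
Cycle lengths of π_123 on ℤ/161ℤ: [33, 33, 33, 33, 11, 11, 3, 3, 1]; 9 cycles in total.
161 − 9 = 152 transpositions; sign(π) = (−1)^152 = +1.
(123|161)_J = +1 (Zolotarev's lemma cross-check).

+1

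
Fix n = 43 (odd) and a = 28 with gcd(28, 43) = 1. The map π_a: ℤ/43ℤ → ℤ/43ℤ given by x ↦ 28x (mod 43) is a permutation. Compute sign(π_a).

-1

Trace 7: π^k(7) = [7, 24, 27, 25, 12, 35, 34] for k=0..6.
The orbit structure of x ↦ 28x mod 43: 2 orbits of sizes [42, 1].
With 2 cycles on 43 points, sign = (−1)^{43−2} = -1.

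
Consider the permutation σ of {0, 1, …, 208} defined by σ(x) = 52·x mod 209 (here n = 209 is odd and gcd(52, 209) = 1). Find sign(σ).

Trace 116: π^k(116) = [116, 180, 164, 168, 167, 115, 128] for k=0..6.
The orbit structure of x ↦ 52x mod 209: 5 orbits of sizes [90, 90, 18, 10, 1].
n − c = 209 − 5 = 204; sign = (−1)^204 = +1.

+1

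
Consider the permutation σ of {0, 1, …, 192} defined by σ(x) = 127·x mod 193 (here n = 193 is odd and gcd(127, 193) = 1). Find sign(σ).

-1

Start at x=8: 8 → 51 → 108 → 13 → 107 → 79 → 190 → … (one orbit).
Decompose π into cycles: lengths [192, 1] (2 cycles, including the fixed point 0).
n − c = 193 − 2 = 191; sign = (−1)^191 = -1.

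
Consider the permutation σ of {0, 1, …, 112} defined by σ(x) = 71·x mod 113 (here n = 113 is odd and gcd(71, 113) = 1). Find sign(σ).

-1

Orbit of 73 under x↦71x: [73, 98, 65, 95, 78, 1, 71]… (length divides ord_113(71)).
8 cycles of lengths [16, 16, 16, 16, 16, 16, 16, 1].
113 − 8 = 105 transpositions; sign(π) = (−1)^105 = -1.
The Jacobi symbol (71|113) = -1 (Zolotarev) agrees.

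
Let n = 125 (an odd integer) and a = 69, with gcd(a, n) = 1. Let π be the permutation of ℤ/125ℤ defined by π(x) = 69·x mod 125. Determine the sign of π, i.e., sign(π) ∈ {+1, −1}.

Orbit of 119 under x↦69x: [119, 86, 59, 71, 24, 31, 14]… (length divides ord_125(69)).
Cycle lengths of π_69 on ℤ/125ℤ: [50, 50, 10, 10, 2, 2, 1]; 7 cycles in total.
125 − 7 = 118 transpositions; sign(π) = (−1)^118 = +1.

+1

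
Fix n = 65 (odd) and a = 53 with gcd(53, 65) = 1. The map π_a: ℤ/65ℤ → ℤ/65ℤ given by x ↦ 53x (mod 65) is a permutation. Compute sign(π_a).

-1

Trace 27: π^k(27) = [27, 1, 53, 14] for k=0..3.
26 cycles of lengths [4, 4, 4, 4, 4, 4, 4, 4, 4, 4, 4, 4, 4, 1, 1, 1, 1, 1, 1, 1, 1, 1, 1, 1, 1, 1].
sign(π) = (−1)^{n − #cycles} = (−1)^{65−26} = (−1)^39 = -1.
Via Zolotarev, sign(π_{53}) = (53|65) = -1.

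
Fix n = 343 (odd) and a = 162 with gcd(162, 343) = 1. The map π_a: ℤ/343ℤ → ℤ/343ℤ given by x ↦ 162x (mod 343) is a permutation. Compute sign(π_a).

Orbit of 316 under x↦162x: [316, 85, 50, 211, 225, 92, 155]… (length divides ord_343(162)).
Cycle lengths of π_162 on ℤ/343ℤ: [49, 49, 49, 49, 49, 49, 7, 7, 7, 7, 7, 7, 1, 1, 1, 1, 1, 1, 1]; 19 cycles in total.
Σ(ℓ_i−1) = 343−19 = 324; sign = (−1)^324 = +1.
The Jacobi symbol (162|343) = +1 (Zolotarev) agrees.

+1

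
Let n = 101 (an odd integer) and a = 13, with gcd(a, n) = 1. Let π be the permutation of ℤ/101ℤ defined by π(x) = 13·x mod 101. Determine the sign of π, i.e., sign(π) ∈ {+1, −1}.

+1

Orbit of 21 under x↦13x: [21, 71, 14, 81, 43, 54, 96]… (length divides ord_101(13)).
The orbit structure of x ↦ 13x mod 101: 3 orbits of sizes [50, 50, 1].
n − c = 101 − 3 = 98; sign = (−1)^98 = +1.
The Jacobi symbol (13|101) = +1 (Zolotarev) agrees.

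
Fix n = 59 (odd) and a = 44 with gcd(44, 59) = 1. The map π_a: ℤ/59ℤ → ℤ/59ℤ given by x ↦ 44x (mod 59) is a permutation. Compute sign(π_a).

Start at x=4: 4 → 58 → 15 → 11 → 12 → 56 → 45 → … (one orbit).
Cycle lengths of π_44 on ℤ/59ℤ: [58, 1]; 2 cycles in total.
n − c = 59 − 2 = 57; sign = (−1)^57 = -1.

-1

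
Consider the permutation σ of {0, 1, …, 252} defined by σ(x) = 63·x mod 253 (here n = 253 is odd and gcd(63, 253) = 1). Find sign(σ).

Trace 205: π^k(205) = [205, 12, 250, 64, 237, 4, 252] for k=0..6.
π_63 has 5 disjoint cycles with lengths [110, 110, 22, 10, 1] on {0,…,252}.
n − c = 253 − 5 = 248; sign = (−1)^248 = +1.

+1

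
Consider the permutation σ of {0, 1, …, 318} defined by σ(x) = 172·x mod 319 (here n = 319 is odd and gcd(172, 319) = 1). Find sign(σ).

Orbit of 291 under x↦172x: [291, 288, 91, 21, 103, 171, 64]… (length divides ord_319(172)).
Cycle type of π: 140×2 + 28 + 10 + 1; total 5 cycles.
With 5 cycles on 319 points, sign = (−1)^{319−5} = +1.
Check: (172/319) = +1 by Zolotarev.

+1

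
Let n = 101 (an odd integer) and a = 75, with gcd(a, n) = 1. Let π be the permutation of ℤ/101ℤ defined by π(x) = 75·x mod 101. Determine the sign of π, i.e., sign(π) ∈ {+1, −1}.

-1

Start at x=42: 42 → 19 → 11 → 17 → 63 → 79 → 67 → … (one orbit).
2 cycles of lengths [100, 1].
101 − 2 = 99 transpositions; sign(π) = (−1)^99 = -1.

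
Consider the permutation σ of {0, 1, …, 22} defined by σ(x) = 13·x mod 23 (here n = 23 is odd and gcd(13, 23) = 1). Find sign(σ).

+1

Start at x=16: 16 → 1 → 13 → 8 → 12 → 18 → 4 → … (one orbit).
3 cycles of lengths [11, 11, 1].
n − c = 23 − 3 = 20; sign = (−1)^20 = +1.
(13|23)_J = +1 (Zolotarev's lemma cross-check).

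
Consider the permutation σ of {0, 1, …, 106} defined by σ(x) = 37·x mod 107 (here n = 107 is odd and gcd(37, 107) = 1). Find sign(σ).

+1

Orbit of 35 under x↦37x: [35, 11, 86, 79, 34, 81, 1]… (length divides ord_107(37)).
Cycle type of π: 53×2 + 1; total 3 cycles.
3 cycles on 107: each ℓ→(−1)^(ℓ−1), product (−1)^104 = +1.
Via Zolotarev, sign(π_{37}) = (37|107) = +1.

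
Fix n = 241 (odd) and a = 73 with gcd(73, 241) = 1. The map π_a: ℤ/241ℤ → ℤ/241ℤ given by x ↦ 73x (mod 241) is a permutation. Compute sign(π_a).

-1

Trace 76: π^k(76) = [76, 5, 124, 135, 215, 30, 21] for k=0..6.
Cycle type of π: 80×3 + 1; total 4 cycles.
With 4 cycles on 241 points, sign = (−1)^{241−4} = -1.
Check: (73/241) = -1 by Zolotarev.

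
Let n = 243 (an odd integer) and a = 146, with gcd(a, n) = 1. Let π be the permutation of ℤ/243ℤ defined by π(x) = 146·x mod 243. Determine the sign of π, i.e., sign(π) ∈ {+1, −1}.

Trace 2: π^k(2) = [2, 49, 107, 70, 14, 100, 20] for k=0..6.
Decompose π into cycles: lengths [162, 54, 18, 6, 2, 1] (6 cycles, including the fixed point 0).
Σ(ℓ_i−1) = 243−6 = 237; sign = (−1)^237 = -1.
Zolotarev: (146|243) = -1, matching the cycle-count sign.

-1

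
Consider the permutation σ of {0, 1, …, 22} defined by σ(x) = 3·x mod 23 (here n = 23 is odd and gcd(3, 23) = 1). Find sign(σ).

+1

Orbit of 2 under x↦3x: [2, 6, 18, 8, 1, 3, 9]… (length divides ord_23(3)).
Decompose π into cycles: lengths [11, 11, 1] (3 cycles, including the fixed point 0).
n − c = 23 − 3 = 20; sign = (−1)^20 = +1.
(3|23)_J = +1 (Zolotarev's lemma cross-check).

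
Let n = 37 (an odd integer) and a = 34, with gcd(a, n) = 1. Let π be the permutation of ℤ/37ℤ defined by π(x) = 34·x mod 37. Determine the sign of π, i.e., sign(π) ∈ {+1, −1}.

+1

Trace 1: π^k(1) = [1, 34, 9, 10, 7, 16, 26] for k=0..6.
5 cycles of lengths [9, 9, 9, 9, 1].
With 5 cycles on 37 points, sign = (−1)^{37−5} = +1.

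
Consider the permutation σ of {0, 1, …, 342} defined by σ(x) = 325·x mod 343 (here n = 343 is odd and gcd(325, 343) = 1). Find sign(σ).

-1

Trace 342: π^k(342) = [342, 18, 19, 1, 325, 324] for k=0..5.
The orbit structure of x ↦ 325x mod 343: 58 orbits of sizes [6, 6, 6, 6, 6, 6, 6, 6, 6, 6, 6, 6, 6, 6, 6, 6, 6, 6, 6, 6, 6, 6, 6, 6, 6, 6, 6, 6, 6, 6, 6, 6, 6, 6, 6, 6, 6, 6, 6, 6, 6, 6, 6, 6, 6, 6, 6, 6, 6, 6, 6, 6, 6, 6, 6, 6, 6, 1].
58 cycles on 343: each ℓ→(−1)^(ℓ−1), product (−1)^285 = -1.
Via Zolotarev, sign(π_{325}) = (325|343) = -1.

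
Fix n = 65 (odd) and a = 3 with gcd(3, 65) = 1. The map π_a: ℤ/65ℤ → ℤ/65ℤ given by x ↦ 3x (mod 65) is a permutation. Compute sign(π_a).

-1

Trace 16: π^k(16) = [16, 48, 14, 42, 61, 53, 29] for k=0..6.
The orbit structure of x ↦ 3x mod 65: 10 orbits of sizes [12, 12, 12, 12, 4, 3, 3, 3, 3, 1].
Σ(ℓ_i−1) = 65−10 = 55; sign = (−1)^55 = -1.
Via Zolotarev, sign(π_{3}) = (3|65) = -1.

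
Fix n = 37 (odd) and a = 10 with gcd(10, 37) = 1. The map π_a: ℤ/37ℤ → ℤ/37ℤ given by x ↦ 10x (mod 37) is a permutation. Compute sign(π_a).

Trace 1: π^k(1) = [1, 10, 26] for k=0..2.
The orbit structure of x ↦ 10x mod 37: 13 orbits of sizes [3, 3, 3, 3, 3, 3, 3, 3, 3, 3, 3, 3, 1].
n − c = 37 − 13 = 24; sign = (−1)^24 = +1.
The Jacobi symbol (10|37) = +1 (Zolotarev) agrees.

+1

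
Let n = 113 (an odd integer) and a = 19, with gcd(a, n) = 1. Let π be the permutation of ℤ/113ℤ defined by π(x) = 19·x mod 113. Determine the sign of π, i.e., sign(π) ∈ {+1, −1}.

Trace 40: π^k(40) = [40, 82, 89, 109, 37, 25, 23] for k=0..6.
Cycle lengths of π_19 on ℤ/113ℤ: [112, 1]; 2 cycles in total.
With 2 cycles on 113 points, sign = (−1)^{113−2} = -1.

-1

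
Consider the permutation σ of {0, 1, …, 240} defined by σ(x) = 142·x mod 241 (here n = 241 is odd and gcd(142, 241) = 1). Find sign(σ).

-1

Trace 107: π^k(107) = [107, 11, 116, 84, 119, 28, 120] for k=0..6.
π_142 has 2 disjoint cycles with lengths [240, 1] on {0,…,240}.
n − c = 241 − 2 = 239; sign = (−1)^239 = -1.
Via Zolotarev, sign(π_{142}) = (142|241) = -1.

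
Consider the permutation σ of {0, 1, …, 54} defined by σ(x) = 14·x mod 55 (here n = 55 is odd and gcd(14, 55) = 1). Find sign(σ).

+1

Trace 9: π^k(9) = [9, 16, 4, 1, 14, 31, 49] for k=0..6.
Decompose π into cycles: lengths [10, 10, 10, 10, 5, 5, 2, 2, 1] (9 cycles, including the fixed point 0).
55 − 9 = 46 transpositions; sign(π) = (−1)^46 = +1.
Check: (14/55) = +1 by Zolotarev.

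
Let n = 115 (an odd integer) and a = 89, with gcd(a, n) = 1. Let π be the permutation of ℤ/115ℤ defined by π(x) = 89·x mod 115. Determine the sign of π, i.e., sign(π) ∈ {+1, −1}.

Start at x=74: 74 → 31 → 114 → 26 → 14 → 96 → 34 → … (one orbit).
Cycle type of π: 22×5 + 2×2 + 1; total 8 cycles.
With 8 cycles on 115 points, sign = (−1)^{115−8} = -1.

-1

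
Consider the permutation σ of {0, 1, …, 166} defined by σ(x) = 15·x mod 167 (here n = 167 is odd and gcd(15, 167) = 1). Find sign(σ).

Orbit of 73 under x↦15x: [73, 93, 59, 50, 82, 61, 80]… (length divides ord_167(15)).
Cycle lengths of π_15 on ℤ/167ℤ: [166, 1]; 2 cycles in total.
With 2 cycles on 167 points, sign = (−1)^{167−2} = -1.

-1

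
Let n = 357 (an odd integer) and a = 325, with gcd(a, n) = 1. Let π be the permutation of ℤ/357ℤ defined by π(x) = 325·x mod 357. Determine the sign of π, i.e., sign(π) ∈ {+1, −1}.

-1

Orbit of 16 under x↦325x: [16, 202, 319, 145, 1, 325, 310]… (length divides ord_357(325)).
Cycle lengths of π_325 on ℤ/357ℤ: [24, 24, 24, 24, 24, 24, 24, 24, 24, 24, 24, 24, 8, 8, 8, 8, 8, 8, 6, 6, 6, 1, 1, 1]; 24 cycles in total.
Σ(ℓ_i−1) = 357−24 = 333; sign = (−1)^333 = -1.
Check: (325/357) = -1 by Zolotarev.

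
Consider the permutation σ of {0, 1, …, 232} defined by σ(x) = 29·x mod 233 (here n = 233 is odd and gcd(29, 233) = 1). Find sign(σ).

+1

Orbit of 141 under x↦29x: [141, 128, 217, 2, 58, 51, 81]… (length divides ord_233(29)).
5 cycles of lengths [58, 58, 58, 58, 1].
Σ(ℓ_i−1) = 233−5 = 228; sign = (−1)^228 = +1.
Zolotarev: (29|233) = +1, matching the cycle-count sign.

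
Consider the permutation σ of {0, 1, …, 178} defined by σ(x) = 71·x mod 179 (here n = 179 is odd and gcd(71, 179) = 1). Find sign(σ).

-1

Start at x=105: 105 → 116 → 2 → 142 → 58 → 1 → 71 → … (one orbit).
2 cycles of lengths [178, 1].
n − c = 179 − 2 = 177; sign = (−1)^177 = -1.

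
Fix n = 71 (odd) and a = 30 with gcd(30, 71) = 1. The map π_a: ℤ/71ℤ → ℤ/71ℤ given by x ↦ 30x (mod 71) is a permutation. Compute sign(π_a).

Trace 37: π^k(37) = [37, 45, 1, 30, 48, 20, 32] for k=0..6.
π_30 has 11 disjoint cycles with lengths [7, 7, 7, 7, 7, 7, 7, 7, 7, 7, 1] on {0,…,70}.
n − c = 71 − 11 = 60; sign = (−1)^60 = +1.

+1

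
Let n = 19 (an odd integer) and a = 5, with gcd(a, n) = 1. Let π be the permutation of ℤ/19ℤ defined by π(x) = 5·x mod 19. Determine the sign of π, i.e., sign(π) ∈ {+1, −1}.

Start at x=7: 7 → 16 → 4 → 1 → 5 → 6 → 11 → … (one orbit).
π_5 has 3 disjoint cycles with lengths [9, 9, 1] on {0,…,18}.
With 3 cycles on 19 points, sign = (−1)^{19−3} = +1.
Via Zolotarev, sign(π_{5}) = (5|19) = +1.

+1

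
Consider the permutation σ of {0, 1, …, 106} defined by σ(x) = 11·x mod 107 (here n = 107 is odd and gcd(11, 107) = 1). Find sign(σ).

Start at x=47: 47 → 89 → 16 → 69 → 10 → 3 → 33 → … (one orbit).
Decompose π into cycles: lengths [53, 53, 1] (3 cycles, including the fixed point 0).
n − c = 107 − 3 = 104; sign = (−1)^104 = +1.

+1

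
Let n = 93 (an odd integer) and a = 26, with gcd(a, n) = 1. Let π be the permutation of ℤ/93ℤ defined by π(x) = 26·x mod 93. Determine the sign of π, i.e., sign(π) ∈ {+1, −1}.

Orbit of 67 under x↦26x: [67, 68, 1, 26, 25, 92]… (length divides ord_93(26)).
The orbit structure of x ↦ 26x mod 93: 17 orbits of sizes [6, 6, 6, 6, 6, 6, 6, 6, 6, 6, 6, 6, 6, 6, 6, 2, 1].
sign(π) = (−1)^{n − #cycles} = (−1)^{93−17} = (−1)^76 = +1.
The Jacobi symbol (26|93) = +1 (Zolotarev) agrees.

+1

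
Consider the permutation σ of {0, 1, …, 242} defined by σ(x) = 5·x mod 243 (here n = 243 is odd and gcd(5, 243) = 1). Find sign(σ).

-1

Start at x=152: 152 → 31 → 155 → 46 → 230 → 178 → 161 → … (one orbit).
Cycle lengths of π_5 on ℤ/243ℤ: [162, 54, 18, 6, 2, 1]; 6 cycles in total.
243 − 6 = 237 transpositions; sign(π) = (−1)^237 = -1.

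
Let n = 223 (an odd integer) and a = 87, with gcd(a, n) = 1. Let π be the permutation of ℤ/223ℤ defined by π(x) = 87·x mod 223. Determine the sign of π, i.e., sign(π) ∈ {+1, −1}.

-1

Start at x=215: 215 → 196 → 104 → 128 → 209 → 120 → 182 → … (one orbit).
Decompose π into cycles: lengths [74, 74, 74, 1] (4 cycles, including the fixed point 0).
n − c = 223 − 4 = 219; sign = (−1)^219 = -1.
Check: (87/223) = -1 by Zolotarev.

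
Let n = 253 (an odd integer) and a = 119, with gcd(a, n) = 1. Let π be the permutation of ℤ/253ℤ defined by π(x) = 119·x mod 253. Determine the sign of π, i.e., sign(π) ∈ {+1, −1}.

+1

Start at x=12: 12 → 163 → 169 → 124 → 82 → 144 → 185 → … (one orbit).
π_119 has 9 disjoint cycles with lengths [55, 55, 55, 55, 11, 11, 5, 5, 1] on {0,…,252}.
sign(π) = (−1)^{n − #cycles} = (−1)^{253−9} = (−1)^244 = +1.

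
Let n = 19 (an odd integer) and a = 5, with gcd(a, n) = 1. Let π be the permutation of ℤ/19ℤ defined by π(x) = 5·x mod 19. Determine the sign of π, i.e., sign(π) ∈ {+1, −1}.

+1

Orbit of 11 under x↦5x: [11, 17, 9, 7, 16, 4, 1]… (length divides ord_19(5)).
3 cycles of lengths [9, 9, 1].
n − c = 19 − 3 = 16; sign = (−1)^16 = +1.
(5|19)_J = +1 (Zolotarev's lemma cross-check).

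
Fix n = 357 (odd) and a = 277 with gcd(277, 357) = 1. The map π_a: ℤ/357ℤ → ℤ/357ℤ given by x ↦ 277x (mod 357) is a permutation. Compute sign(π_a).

Trace 268: π^k(268) = [268, 337, 172, 163, 169, 46, 247] for k=0..6.
Decompose π into cycles: lengths [48, 48, 48, 48, 48, 48, 16, 16, 16, 3, 3, 3, 3, 3, 3, 1, 1, 1] (18 cycles, including the fixed point 0).
357 − 18 = 339 transpositions; sign(π) = (−1)^339 = -1.
Zolotarev: (277|357) = -1, matching the cycle-count sign.

-1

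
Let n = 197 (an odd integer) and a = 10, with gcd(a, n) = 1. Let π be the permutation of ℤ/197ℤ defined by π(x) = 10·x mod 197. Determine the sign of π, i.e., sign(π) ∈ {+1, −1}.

+1

Orbit of 175 under x↦10x: [175, 174, 164, 64, 49, 96, 172]… (length divides ord_197(10)).
Cycle lengths of π_10 on ℤ/197ℤ: [98, 98, 1]; 3 cycles in total.
197 − 3 = 194 transpositions; sign(π) = (−1)^194 = +1.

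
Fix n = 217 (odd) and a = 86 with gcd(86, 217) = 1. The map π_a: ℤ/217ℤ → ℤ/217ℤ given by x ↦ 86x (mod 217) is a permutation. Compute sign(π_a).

-1

Orbit of 207 under x↦86x: [207, 8, 37, 144, 15, 205, 53]… (length divides ord_217(86)).
10 cycles of lengths [30, 30, 30, 30, 30, 30, 30, 3, 3, 1].
Σ(ℓ_i−1) = 217−10 = 207; sign = (−1)^207 = -1.
The Jacobi symbol (86|217) = -1 (Zolotarev) agrees.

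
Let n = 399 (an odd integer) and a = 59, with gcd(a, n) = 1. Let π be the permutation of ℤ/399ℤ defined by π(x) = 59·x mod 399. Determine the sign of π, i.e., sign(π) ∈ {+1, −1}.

Trace 340: π^k(340) = [340, 110, 106, 269, 310, 335, 214] for k=0..6.
Cycle lengths of π_59 on ℤ/399ℤ: [18, 18, 18, 18, 18, 18, 18, 18, 18, 18, 18, 18, 18, 18, 18, 18, 18, 18, 18, 18, 18, 6, 6, 6, 2, 1]; 26 cycles in total.
sign(π) = (−1)^{n − #cycles} = (−1)^{399−26} = (−1)^373 = -1.

-1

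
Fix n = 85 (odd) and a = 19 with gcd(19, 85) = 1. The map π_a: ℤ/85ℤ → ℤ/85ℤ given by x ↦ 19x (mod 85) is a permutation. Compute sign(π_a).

+1

Orbit of 59 under x↦19x: [59, 16, 49, 81, 9, 1, 19]… (length divides ord_85(19)).
Decompose π into cycles: lengths [8, 8, 8, 8, 8, 8, 8, 8, 8, 8, 2, 2, 1] (13 cycles, including the fixed point 0).
13 cycles on 85: each ℓ→(−1)^(ℓ−1), product (−1)^72 = +1.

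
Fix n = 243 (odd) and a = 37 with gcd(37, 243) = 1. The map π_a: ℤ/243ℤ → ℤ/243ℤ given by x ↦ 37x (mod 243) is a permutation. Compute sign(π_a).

Start at x=136: 136 → 172 → 46 → 1 → 37 → 154 → 109 → … (one orbit).
The orbit structure of x ↦ 37x mod 243: 27 orbits of sizes [27, 27, 27, 27, 27, 27, 9, 9, 9, 9, 9, 9, 3, 3, 3, 3, 3, 3, 1, 1, 1, 1, 1, 1, 1, 1, 1].
Σ(ℓ_i−1) = 243−27 = 216; sign = (−1)^216 = +1.

+1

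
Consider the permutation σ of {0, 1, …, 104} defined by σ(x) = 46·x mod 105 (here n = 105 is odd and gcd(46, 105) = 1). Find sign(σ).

+1

Orbit of 1 under x↦46x: [1, 46, 16]… (length divides ord_105(46)).
45 cycles of lengths [3, 3, 3, 3, 3, 3, 3, 3, 3, 3, 3, 3, 3, 3, 3, 3, 3, 3, 3, 3, 3, 3, 3, 3, 3, 3, 3, 3, 3, 3, 1, 1, 1, 1, 1, 1, 1, 1, 1, 1, 1, 1, 1, 1, 1].
Σ(ℓ_i−1) = 105−45 = 60; sign = (−1)^60 = +1.
Via Zolotarev, sign(π_{46}) = (46|105) = +1.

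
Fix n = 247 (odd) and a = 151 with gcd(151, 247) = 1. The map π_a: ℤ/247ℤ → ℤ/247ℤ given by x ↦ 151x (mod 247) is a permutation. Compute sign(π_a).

+1

Orbit of 151 under x↦151x: [151, 77, 18, 1]… (length divides ord_247(151)).
The orbit structure of x ↦ 151x mod 247: 67 orbits of sizes [4, 4, 4, 4, 4, 4, 4, 4, 4, 4, 4, 4, 4, 4, 4, 4, 4, 4, 4, 4, 4, 4, 4, 4, 4, 4, 4, 4, 4, 4, 4, 4, 4, 4, 4, 4, 4, 4, 4, 4, 4, 4, 4, 4, 4, 4, 4, 4, 4, 4, 4, 4, 4, 4, 4, 4, 4, 2, 2, 2, 2, 2, 2, 2, 2, 2, 1].
n − c = 247 − 67 = 180; sign = (−1)^180 = +1.
Check: (151/247) = +1 by Zolotarev.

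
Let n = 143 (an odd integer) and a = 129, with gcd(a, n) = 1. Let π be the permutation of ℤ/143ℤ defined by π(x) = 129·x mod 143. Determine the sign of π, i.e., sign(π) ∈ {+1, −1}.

Orbit of 92 under x↦129x: [92, 142, 14, 90, 27, 51, 1]… (length divides ord_143(129)).
Decompose π into cycles: lengths [10, 10, 10, 10, 10, 10, 10, 10, 10, 10, 10, 10, 10, 2, 2, 2, 2, 2, 2, 1] (20 cycles, including the fixed point 0).
n − c = 143 − 20 = 123; sign = (−1)^123 = -1.
Via Zolotarev, sign(π_{129}) = (129|143) = -1.

-1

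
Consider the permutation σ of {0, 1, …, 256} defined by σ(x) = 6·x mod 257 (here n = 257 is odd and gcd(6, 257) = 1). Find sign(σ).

Trace 81: π^k(81) = [81, 229, 89, 20, 120, 206, 208] for k=0..6.
2 cycles of lengths [256, 1].
Σ(ℓ_i−1) = 257−2 = 255; sign = (−1)^255 = -1.

-1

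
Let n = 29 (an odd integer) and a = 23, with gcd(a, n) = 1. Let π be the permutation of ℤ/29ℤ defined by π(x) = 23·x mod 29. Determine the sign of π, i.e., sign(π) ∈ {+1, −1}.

+1

Start at x=24: 24 → 1 → 23 → 7 → 16 → 20 → 25 → 24 (one orbit).
5 cycles of lengths [7, 7, 7, 7, 1].
n − c = 29 − 5 = 24; sign = (−1)^24 = +1.
The Jacobi symbol (23|29) = +1 (Zolotarev) agrees.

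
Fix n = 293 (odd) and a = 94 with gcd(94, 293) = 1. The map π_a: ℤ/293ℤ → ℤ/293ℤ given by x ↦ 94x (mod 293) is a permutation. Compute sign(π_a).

+1

Orbit of 225 under x↦94x: [225, 54, 95, 140, 268, 287, 22]… (length divides ord_293(94)).
5 cycles of lengths [73, 73, 73, 73, 1].
sign(π) = (−1)^{n − #cycles} = (−1)^{293−5} = (−1)^288 = +1.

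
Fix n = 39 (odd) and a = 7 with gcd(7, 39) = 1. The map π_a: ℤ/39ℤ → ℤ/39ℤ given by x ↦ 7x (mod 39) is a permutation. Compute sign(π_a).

Trace 22: π^k(22) = [22, 37, 25, 19, 16, 34, 4] for k=0..6.
Decompose π into cycles: lengths [12, 12, 12, 1, 1, 1] (6 cycles, including the fixed point 0).
39 − 6 = 33 transpositions; sign(π) = (−1)^33 = -1.
Zolotarev: (7|39) = -1, matching the cycle-count sign.

-1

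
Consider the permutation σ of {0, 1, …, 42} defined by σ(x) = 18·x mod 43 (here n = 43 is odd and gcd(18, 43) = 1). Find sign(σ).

-1

Start at x=8: 8 → 15 → 12 → 1 → 18 → 23 → 27 → … (one orbit).
Cycle lengths of π_18 on ℤ/43ℤ: [42, 1]; 2 cycles in total.
sign(π) = (−1)^{n − #cycles} = (−1)^{43−2} = (−1)^41 = -1.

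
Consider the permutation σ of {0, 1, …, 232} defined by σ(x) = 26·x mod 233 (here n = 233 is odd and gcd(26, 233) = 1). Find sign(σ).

Trace 173: π^k(173) = [173, 71, 215, 231, 181, 46, 31] for k=0..6.
π_26 has 3 disjoint cycles with lengths [116, 116, 1] on {0,…,232}.
Σ(ℓ_i−1) = 233−3 = 230; sign = (−1)^230 = +1.

+1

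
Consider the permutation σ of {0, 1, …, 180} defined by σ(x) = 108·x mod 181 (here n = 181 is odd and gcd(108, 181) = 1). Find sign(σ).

+1

Trace 116: π^k(116) = [116, 39, 49, 43, 119, 1, 108] for k=0..6.
Cycle type of π: 18×10 + 1; total 11 cycles.
With 11 cycles on 181 points, sign = (−1)^{181−11} = +1.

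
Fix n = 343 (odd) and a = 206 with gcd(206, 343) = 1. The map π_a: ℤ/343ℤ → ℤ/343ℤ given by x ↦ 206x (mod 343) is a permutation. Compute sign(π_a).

Orbit of 139 under x↦206x: [139, 165, 33, 281, 262, 121, 230]… (length divides ord_343(206)).
4 cycles of lengths [294, 42, 6, 1].
4 cycles on 343: each ℓ→(−1)^(ℓ−1), product (−1)^339 = -1.

-1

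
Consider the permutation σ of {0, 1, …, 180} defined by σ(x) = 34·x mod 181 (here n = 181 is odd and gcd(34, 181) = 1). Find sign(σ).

+1

Start at x=114: 114 → 75 → 16 → 1 → 34 → 70 → 27 → … (one orbit).
Cycle lengths of π_34 on ℤ/181ℤ: [45, 45, 45, 45, 1]; 5 cycles in total.
n − c = 181 − 5 = 176; sign = (−1)^176 = +1.
Check: (34/181) = +1 by Zolotarev.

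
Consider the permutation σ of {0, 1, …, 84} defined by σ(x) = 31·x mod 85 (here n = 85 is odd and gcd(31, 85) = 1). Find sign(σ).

Start at x=61: 61 → 21 → 56 → 36 → 11 → 1 → 31 → … (one orbit).
The orbit structure of x ↦ 31x mod 85: 10 orbits of sizes [16, 16, 16, 16, 16, 1, 1, 1, 1, 1].
Σ(ℓ_i−1) = 85−10 = 75; sign = (−1)^75 = -1.

-1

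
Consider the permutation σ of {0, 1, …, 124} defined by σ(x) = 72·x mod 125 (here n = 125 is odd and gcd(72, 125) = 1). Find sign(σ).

Start at x=37: 37 → 39 → 58 → 51 → 47 → 9 → 23 → … (one orbit).
π_72 has 4 disjoint cycles with lengths [100, 20, 4, 1] on {0,…,124}.
With 4 cycles on 125 points, sign = (−1)^{125−4} = -1.

-1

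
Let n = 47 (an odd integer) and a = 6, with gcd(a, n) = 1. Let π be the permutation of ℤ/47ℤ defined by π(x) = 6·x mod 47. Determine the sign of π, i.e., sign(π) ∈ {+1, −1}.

+1

Start at x=25: 25 → 9 → 7 → 42 → 17 → 8 → 1 → … (one orbit).
Decompose π into cycles: lengths [23, 23, 1] (3 cycles, including the fixed point 0).
sign(π) = (−1)^{n − #cycles} = (−1)^{47−3} = (−1)^44 = +1.
Check: (6/47) = +1 by Zolotarev.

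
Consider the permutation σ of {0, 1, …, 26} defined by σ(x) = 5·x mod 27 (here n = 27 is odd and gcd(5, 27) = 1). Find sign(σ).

Start at x=13: 13 → 11 → 1 → 5 → 25 → 17 → 4 → … (one orbit).
Cycle type of π: 18 + 6 + 2 + 1; total 4 cycles.
27 − 4 = 23 transpositions; sign(π) = (−1)^23 = -1.

-1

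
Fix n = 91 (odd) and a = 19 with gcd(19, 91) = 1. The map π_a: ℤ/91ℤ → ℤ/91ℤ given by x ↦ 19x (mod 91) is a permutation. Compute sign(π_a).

+1

Trace 80: π^k(80) = [80, 64, 33, 81, 83, 30, 24] for k=0..6.
The orbit structure of x ↦ 19x mod 91: 9 orbits of sizes [12, 12, 12, 12, 12, 12, 12, 6, 1].
9 cycles on 91: each ℓ→(−1)^(ℓ−1), product (−1)^82 = +1.
Zolotarev: (19|91) = +1, matching the cycle-count sign.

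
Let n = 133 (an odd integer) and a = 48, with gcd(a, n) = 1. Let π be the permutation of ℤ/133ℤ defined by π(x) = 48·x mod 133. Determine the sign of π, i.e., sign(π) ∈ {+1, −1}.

+1

Start at x=36: 36 → 132 → 85 → 90 → 64 → 13 → 92 → … (one orbit).
π_48 has 11 disjoint cycles with lengths [18, 18, 18, 18, 18, 18, 18, 2, 2, 2, 1] on {0,…,132}.
With 11 cycles on 133 points, sign = (−1)^{133−11} = +1.
(48|133)_J = +1 (Zolotarev's lemma cross-check).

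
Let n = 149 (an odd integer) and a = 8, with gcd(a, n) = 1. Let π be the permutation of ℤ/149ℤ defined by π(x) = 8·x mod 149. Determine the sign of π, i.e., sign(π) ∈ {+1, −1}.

-1

Trace 48: π^k(48) = [48, 86, 92, 140, 77, 20, 11] for k=0..6.
The orbit structure of x ↦ 8x mod 149: 2 orbits of sizes [148, 1].
Σ(ℓ_i−1) = 149−2 = 147; sign = (−1)^147 = -1.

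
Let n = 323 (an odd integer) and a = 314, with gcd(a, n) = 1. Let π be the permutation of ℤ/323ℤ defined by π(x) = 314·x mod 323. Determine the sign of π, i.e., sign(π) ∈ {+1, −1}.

Orbit of 32 under x↦314x: [32, 35, 8, 251, 2, 305, 162]… (length divides ord_323(314)).
π_314 has 8 disjoint cycles with lengths [72, 72, 72, 72, 18, 8, 8, 1] on {0,…,322}.
n − c = 323 − 8 = 315; sign = (−1)^315 = -1.
Via Zolotarev, sign(π_{314}) = (314|323) = -1.

-1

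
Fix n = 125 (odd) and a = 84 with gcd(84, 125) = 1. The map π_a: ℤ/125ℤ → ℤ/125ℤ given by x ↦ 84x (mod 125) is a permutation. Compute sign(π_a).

+1

Start at x=21: 21 → 14 → 51 → 34 → 106 → 29 → 61 → … (one orbit).
π_84 has 7 disjoint cycles with lengths [50, 50, 10, 10, 2, 2, 1] on {0,…,124}.
sign(π) = (−1)^{n − #cycles} = (−1)^{125−7} = (−1)^118 = +1.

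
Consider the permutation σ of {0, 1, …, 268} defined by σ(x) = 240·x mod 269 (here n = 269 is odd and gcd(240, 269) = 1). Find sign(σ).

Start at x=219: 219 → 105 → 183 → 73 → 35 → 61 → 114 → … (one orbit).
The orbit structure of x ↦ 240x mod 269: 2 orbits of sizes [268, 1].
sign(π) = (−1)^{n − #cycles} = (−1)^{269−2} = (−1)^267 = -1.
Check: (240/269) = -1 by Zolotarev.

-1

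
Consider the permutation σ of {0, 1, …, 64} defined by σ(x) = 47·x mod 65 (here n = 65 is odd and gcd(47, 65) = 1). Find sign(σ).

Start at x=1: 1 → 47 → 64 → 18 → 1 (one orbit).
17 cycles of lengths [4, 4, 4, 4, 4, 4, 4, 4, 4, 4, 4, 4, 4, 4, 4, 4, 1].
n − c = 65 − 17 = 48; sign = (−1)^48 = +1.
Check: (47/65) = +1 by Zolotarev.

+1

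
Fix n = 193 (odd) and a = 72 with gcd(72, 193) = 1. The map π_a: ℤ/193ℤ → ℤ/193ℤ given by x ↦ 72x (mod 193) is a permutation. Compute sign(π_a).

+1

Start at x=27: 27 → 14 → 43 → 8 → 190 → 170 → 81 → … (one orbit).
Cycle type of π: 32×6 + 1; total 7 cycles.
n − c = 193 − 7 = 186; sign = (−1)^186 = +1.
Via Zolotarev, sign(π_{72}) = (72|193) = +1.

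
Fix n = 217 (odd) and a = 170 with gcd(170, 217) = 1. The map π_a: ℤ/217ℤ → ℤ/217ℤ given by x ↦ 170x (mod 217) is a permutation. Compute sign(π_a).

-1

Start at x=156: 156 → 46 → 8 → 58 → 95 → 92 → 16 → … (one orbit).
Decompose π into cycles: lengths [30, 30, 30, 30, 30, 30, 10, 10, 10, 3, 3, 1] (12 cycles, including the fixed point 0).
With 12 cycles on 217 points, sign = (−1)^{217−12} = -1.
Check: (170/217) = -1 by Zolotarev.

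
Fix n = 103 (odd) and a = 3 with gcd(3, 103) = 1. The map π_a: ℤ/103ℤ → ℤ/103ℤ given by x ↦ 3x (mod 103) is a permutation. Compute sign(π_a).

-1

Orbit of 72 under x↦3x: [72, 10, 30, 90, 64, 89, 61]… (length divides ord_103(3)).
Cycle type of π: 34×3 + 1; total 4 cycles.
n − c = 103 − 4 = 99; sign = (−1)^99 = -1.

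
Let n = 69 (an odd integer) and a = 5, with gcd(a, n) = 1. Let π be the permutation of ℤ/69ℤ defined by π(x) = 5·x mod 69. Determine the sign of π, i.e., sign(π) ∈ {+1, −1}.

+1

Trace 13: π^k(13) = [13, 65, 49, 38, 52, 53, 58] for k=0..6.
π_5 has 5 disjoint cycles with lengths [22, 22, 22, 2, 1] on {0,…,68}.
Σ(ℓ_i−1) = 69−5 = 64; sign = (−1)^64 = +1.
Check: (5/69) = +1 by Zolotarev.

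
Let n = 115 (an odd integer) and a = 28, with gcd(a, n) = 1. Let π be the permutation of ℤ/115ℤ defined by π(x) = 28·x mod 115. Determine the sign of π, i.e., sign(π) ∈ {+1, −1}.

Start at x=37: 37 → 1 → 28 → 94 → 102 → 96 → 43 → … (one orbit).
Decompose π into cycles: lengths [44, 44, 22, 4, 1] (5 cycles, including the fixed point 0).
With 5 cycles on 115 points, sign = (−1)^{115−5} = +1.

+1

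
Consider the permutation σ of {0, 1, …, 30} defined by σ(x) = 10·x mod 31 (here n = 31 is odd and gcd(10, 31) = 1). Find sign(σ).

+1

Start at x=4: 4 → 9 → 28 → 1 → 10 → 7 → 8 → … (one orbit).
Cycle lengths of π_10 on ℤ/31ℤ: [15, 15, 1]; 3 cycles in total.
3 cycles on 31: each ℓ→(−1)^(ℓ−1), product (−1)^28 = +1.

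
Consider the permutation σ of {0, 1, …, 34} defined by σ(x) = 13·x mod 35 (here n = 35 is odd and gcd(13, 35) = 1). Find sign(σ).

Orbit of 27 under x↦13x: [27, 1, 13, 29]… (length divides ord_35(13)).
11 cycles of lengths [4, 4, 4, 4, 4, 4, 4, 2, 2, 2, 1].
11 cycles on 35: each ℓ→(−1)^(ℓ−1), product (−1)^24 = +1.
Via Zolotarev, sign(π_{13}) = (13|35) = +1.

+1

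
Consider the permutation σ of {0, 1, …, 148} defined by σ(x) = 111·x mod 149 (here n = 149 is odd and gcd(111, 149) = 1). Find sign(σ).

-1

Trace 16: π^k(16) = [16, 137, 9, 105, 33, 87, 121] for k=0..6.
π_111 has 2 disjoint cycles with lengths [148, 1] on {0,…,148}.
149 − 2 = 147 transpositions; sign(π) = (−1)^147 = -1.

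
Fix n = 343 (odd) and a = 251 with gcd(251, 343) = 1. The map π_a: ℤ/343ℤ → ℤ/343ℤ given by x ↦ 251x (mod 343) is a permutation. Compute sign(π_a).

-1

Orbit of 120 under x↦251x: [120, 279, 57, 244, 190, 13, 176]… (length divides ord_343(251)).
Decompose π into cycles: lengths [98, 98, 98, 14, 14, 14, 2, 2, 2, 1] (10 cycles, including the fixed point 0).
With 10 cycles on 343 points, sign = (−1)^{343−10} = -1.
Check: (251/343) = -1 by Zolotarev.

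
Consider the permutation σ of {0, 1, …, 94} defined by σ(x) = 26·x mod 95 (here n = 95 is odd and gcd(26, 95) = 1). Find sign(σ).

Start at x=1: 1 → 26 → 11 → 1 (one orbit).
The orbit structure of x ↦ 26x mod 95: 35 orbits of sizes [3, 3, 3, 3, 3, 3, 3, 3, 3, 3, 3, 3, 3, 3, 3, 3, 3, 3, 3, 3, 3, 3, 3, 3, 3, 3, 3, 3, 3, 3, 1, 1, 1, 1, 1].
35 cycles on 95: each ℓ→(−1)^(ℓ−1), product (−1)^60 = +1.

+1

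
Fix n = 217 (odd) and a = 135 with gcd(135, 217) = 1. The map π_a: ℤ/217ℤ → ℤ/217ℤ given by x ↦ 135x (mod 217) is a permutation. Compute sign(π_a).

Start at x=74: 74 → 8 → 212 → 193 → 15 → 72 → 172 → … (one orbit).
10 cycles of lengths [30, 30, 30, 30, 30, 30, 30, 3, 3, 1].
sign(π) = (−1)^{n − #cycles} = (−1)^{217−10} = (−1)^207 = -1.

-1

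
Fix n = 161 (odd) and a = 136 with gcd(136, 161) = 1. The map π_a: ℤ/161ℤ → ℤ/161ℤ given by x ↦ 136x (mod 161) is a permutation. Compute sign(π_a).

+1

Trace 160: π^k(160) = [160, 25, 19, 8, 122, 9, 97] for k=0..6.
Cycle lengths of π_136 on ℤ/161ℤ: [66, 66, 22, 6, 1]; 5 cycles in total.
n − c = 161 − 5 = 156; sign = (−1)^156 = +1.
Via Zolotarev, sign(π_{136}) = (136|161) = +1.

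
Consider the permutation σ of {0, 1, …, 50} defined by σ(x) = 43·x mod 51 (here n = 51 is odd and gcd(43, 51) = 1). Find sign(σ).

Start at x=1: 1 → 43 → 13 → 49 → 16 → 25 → 4 → … (one orbit).
Decompose π into cycles: lengths [8, 8, 8, 8, 8, 8, 1, 1, 1] (9 cycles, including the fixed point 0).
sign(π) = (−1)^{n − #cycles} = (−1)^{51−9} = (−1)^42 = +1.
(43|51)_J = +1 (Zolotarev's lemma cross-check).

+1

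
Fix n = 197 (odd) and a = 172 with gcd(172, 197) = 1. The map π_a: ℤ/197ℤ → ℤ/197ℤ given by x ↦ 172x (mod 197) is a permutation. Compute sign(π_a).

+1

Orbit of 37 under x↦172x: [37, 60, 76, 70, 23, 16, 191]… (length divides ord_197(172)).
The orbit structure of x ↦ 172x mod 197: 5 orbits of sizes [49, 49, 49, 49, 1].
5 cycles on 197: each ℓ→(−1)^(ℓ−1), product (−1)^192 = +1.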